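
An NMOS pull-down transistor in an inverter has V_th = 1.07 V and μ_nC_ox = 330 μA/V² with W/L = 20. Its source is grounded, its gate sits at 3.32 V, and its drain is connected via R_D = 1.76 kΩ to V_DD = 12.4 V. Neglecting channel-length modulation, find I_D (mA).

V_GS = V_G = 3.32 V, so V_ov = 3.32 − 1.07 = 2.25 V.
k_n = μ_nC_ox · (W/L) = 6.6 mA/V².
Assume saturation: I_D = ½ k_n V_ov² = 0.5 × 6.6 × 2.25² = 16.7 mA, giving V_DS = V_DD − I_D R_D = 12.4 − 16.7 × 1.76 = -17 V.
But -17 V < V_ov = 2.25 V, so the device is actually in triode.
In triode I_D = k_n[V_ov V_DS − ½ V_DS²] and I_D = (V_DD − V_DS)/R_D. Equating: 5.81 V_DS² − 27.14 V_DS + 12.4 = 0, giving V_DS = 0.513 V (the root below V_ov).
I_D = (12.4 − 0.513) / 1.76 = 6.75 mA.

I_D = 6.75 mA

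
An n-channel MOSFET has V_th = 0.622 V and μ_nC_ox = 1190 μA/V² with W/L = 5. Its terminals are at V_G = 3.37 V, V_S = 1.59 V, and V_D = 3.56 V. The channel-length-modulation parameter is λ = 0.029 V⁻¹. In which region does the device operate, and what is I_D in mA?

V_GS = V_G − V_S = 3.37 − 1.59 = 1.78 V; V_DS = V_D − V_S = 3.56 − 1.59 = 1.97 V.
k_n = μ_nC_ox · (W/L) = 5.95 mA/V².
V_ov = V_GS − V_th = 1.78 − 0.622 = 1.16 V.
Since V_DS = 1.97 V ≥ V_ov = 1.16 V, the device is in saturation.
I_D = ½ k_n V_ov² (1 + λ V_DS) = 0.5 × 5.95 × 1.16² × (1 + 0.029 × 1.97) = 4.22 mA.

Saturation; I_D = 4.22 mA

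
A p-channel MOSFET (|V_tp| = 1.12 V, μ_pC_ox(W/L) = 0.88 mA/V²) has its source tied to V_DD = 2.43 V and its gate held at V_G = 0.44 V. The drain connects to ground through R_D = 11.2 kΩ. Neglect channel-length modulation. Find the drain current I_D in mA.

V_SG = V_DD − V_G = 2.43 − 0.44 = 1.99 V, so V_ov = 1.99 − 1.12 = 0.87 V.
Assume saturation: I_D = ½ k_p V_ov² = 0.5 × 0.88 × 0.87² = 0.333 mA, giving V_SD = V_DD − I_D R_D = 2.43 − 0.333 × 11.2 = -1.3 V.
But -1.3 V < V_ov = 0.87 V, so the device is actually in triode.
In triode I_D = k_p[V_ov V_SD − ½ V_SD²] and I_D = (V_DD − V_SD)/R_D. Equating: 4.93 V_SD² − 9.575 V_SD + 2.43 = 0, giving V_SD = 0.3 V (the root below V_ov).
I_D = (2.43 − 0.3) / 11.2 = 0.19 mA.

I_D = 0.190 mA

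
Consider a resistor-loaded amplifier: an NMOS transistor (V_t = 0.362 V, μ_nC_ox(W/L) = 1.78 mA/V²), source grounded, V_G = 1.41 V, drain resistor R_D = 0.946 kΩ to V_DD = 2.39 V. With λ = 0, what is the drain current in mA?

V_GS = V_G = 1.41 V, so V_ov = 1.41 − 0.362 = 1.05 V.
Assume saturation: I_D = ½ k_n V_ov² = 0.5 × 1.78 × 1.05² = 0.977 mA, giving V_DS = V_DD − I_D R_D = 2.39 − 0.977 × 0.946 = 1.47 V.
V_DS = 1.47 V ≥ V_ov = 1.05 V, confirming saturation.

I_D = 0.977 mA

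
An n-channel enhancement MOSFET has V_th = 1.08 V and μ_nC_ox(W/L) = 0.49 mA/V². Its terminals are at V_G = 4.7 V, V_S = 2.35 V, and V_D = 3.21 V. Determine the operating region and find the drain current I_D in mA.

Triode; I_D = 0.354 mA

V_GS = V_G − V_S = 4.7 − 2.35 = 2.35 V; V_DS = V_D − V_S = 3.21 − 2.35 = 0.86 V.
V_ov = V_GS − V_th = 2.35 − 1.08 = 1.27 V.
Since V_DS = 0.86 V < V_ov = 1.27 V, the device is in the triode region.
I_D = k_n [V_ov · V_DS − ½ V_DS²] = 0.49 × [1.27 × 0.86 − 0.5 × 0.86²] = 0.354 mA.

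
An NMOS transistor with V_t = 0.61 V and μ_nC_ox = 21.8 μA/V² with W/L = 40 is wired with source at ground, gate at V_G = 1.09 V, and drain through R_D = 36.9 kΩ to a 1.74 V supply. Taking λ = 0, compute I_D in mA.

V_GS = V_G = 1.09 V, so V_ov = 1.09 − 0.61 = 0.48 V.
k_n = μ_nC_ox · (W/L) = 0.872 mA/V².
Assume saturation: I_D = ½ k_n V_ov² = 0.5 × 0.872 × 0.48² = 0.1 mA, giving V_DS = V_DD − I_D R_D = 1.74 − 0.1 × 36.9 = -1.97 V.
But -1.97 V < V_ov = 0.48 V, so the device is actually in triode.
In triode I_D = k_n[V_ov V_DS − ½ V_DS²] and I_D = (V_DD − V_DS)/R_D. Equating: 16.1 V_DS² − 16.44 V_DS + 1.74 = 0, giving V_DS = 0.12 V (the root below V_ov).
I_D = (1.74 − 0.12) / 36.9 = 0.0439 mA.

I_D = 0.0439 mA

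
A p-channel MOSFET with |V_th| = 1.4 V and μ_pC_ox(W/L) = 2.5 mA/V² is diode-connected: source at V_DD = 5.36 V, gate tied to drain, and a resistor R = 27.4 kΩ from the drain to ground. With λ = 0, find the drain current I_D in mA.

I_D = 0.133 mA

With gate tied to drain, V_SG = V_SD ≥ V_SG − |V_th|, so the device is in saturation.
KCL at the drain: ½ k_p (V_SG − |V_th|)² = (V_DD − V_SG)/R.
Let x = V_SG − 1.4. Then 34.2 x² + x − 3.96 = 0, giving x = 0.326 V (positive root), so V_SG = 1.73 V.
I_D = (V_DD − V_SG)/R = (5.36 − 1.73) / 27.4 = 0.133 mA.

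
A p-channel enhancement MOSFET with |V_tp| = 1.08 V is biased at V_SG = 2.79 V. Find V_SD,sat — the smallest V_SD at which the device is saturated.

The boundary between triode and saturation is V_SD = V_SG − |V_tp| = V_ov.
V_ov = 2.79 − 1.08 = 1.71 V.

V_SD,sat = 1.71 V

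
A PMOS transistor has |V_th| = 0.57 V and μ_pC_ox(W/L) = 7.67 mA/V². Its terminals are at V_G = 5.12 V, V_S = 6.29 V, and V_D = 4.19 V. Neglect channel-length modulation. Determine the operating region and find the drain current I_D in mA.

Saturation; I_D = 1.38 mA

V_SG = V_S − V_G = 6.29 − 5.12 = 1.17 V; V_SD = V_S − V_D = 6.29 − 4.19 = 2.1 V.
V_ov = V_SG − |V_th| = 1.17 − 0.57 = 0.6 V.
Since V_SD = 2.1 V ≥ V_ov = 0.6 V, the device is in saturation.
I_D = ½ k_p V_ov² = 0.5 × 7.67 × 0.6² = 1.38 mA.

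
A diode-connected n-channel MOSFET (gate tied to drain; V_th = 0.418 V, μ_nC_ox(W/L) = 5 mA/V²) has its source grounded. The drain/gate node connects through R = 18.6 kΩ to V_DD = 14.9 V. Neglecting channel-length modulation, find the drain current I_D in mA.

With gate tied to drain, V_GS = V_DS ≥ V_GS − V_th, so the device is in saturation.
KCL at the drain: ½ k_n (V_GS − V_th)² = (V_DD − V_GS)/R.
Let x = V_GS − 0.418. Then 46.5 x² + x − 14.48 = 0, giving x = 0.547 V (positive root), so V_GS = 0.965 V.
I_D = (V_DD − V_GS)/R = (14.9 − 0.965) / 18.6 = 0.749 mA.

I_D = 0.749 mA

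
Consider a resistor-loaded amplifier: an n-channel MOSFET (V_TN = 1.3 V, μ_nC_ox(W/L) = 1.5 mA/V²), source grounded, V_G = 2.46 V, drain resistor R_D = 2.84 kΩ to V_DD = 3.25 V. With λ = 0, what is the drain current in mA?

V_GS = V_G = 2.46 V, so V_ov = 2.46 − 1.3 = 1.16 V.
Assume saturation: I_D = ½ k_n V_ov² = 0.5 × 1.5 × 1.16² = 1.01 mA, giving V_DS = V_DD − I_D R_D = 3.25 − 1.01 × 2.84 = 0.384 V.
But 0.384 V < V_ov = 1.16 V, so the device is actually in triode.
In triode I_D = k_n[V_ov V_DS − ½ V_DS²] and I_D = (V_DD − V_DS)/R_D. Equating: 2.13 V_DS² − 5.942 V_DS + 3.25 = 0, giving V_DS = 0.747 V (the root below V_ov).
I_D = (3.25 − 0.747) / 2.84 = 0.881 mA.

I_D = 0.881 mA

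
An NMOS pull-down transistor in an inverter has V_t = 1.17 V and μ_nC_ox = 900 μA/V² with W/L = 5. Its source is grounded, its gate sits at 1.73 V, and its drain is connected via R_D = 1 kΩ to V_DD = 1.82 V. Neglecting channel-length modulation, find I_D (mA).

I_D = 0.706 mA

V_GS = V_G = 1.73 V, so V_ov = 1.73 − 1.17 = 0.56 V.
k_n = μ_nC_ox · (W/L) = 4.5 mA/V².
Assume saturation: I_D = ½ k_n V_ov² = 0.5 × 4.5 × 0.56² = 0.706 mA, giving V_DS = V_DD − I_D R_D = 1.82 − 0.706 × 1 = 1.11 V.
V_DS = 1.11 V ≥ V_ov = 0.56 V, confirming saturation.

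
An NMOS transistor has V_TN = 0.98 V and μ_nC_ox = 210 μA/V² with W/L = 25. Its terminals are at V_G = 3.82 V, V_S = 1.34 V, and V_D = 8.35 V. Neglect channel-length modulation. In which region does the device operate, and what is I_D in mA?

Saturation; I_D = 5.91 mA

V_GS = V_G − V_S = 3.82 − 1.34 = 2.48 V; V_DS = V_D − V_S = 8.35 − 1.34 = 7.01 V.
k_n = μ_nC_ox · (W/L) = 5.25 mA/V².
V_ov = V_GS − V_TN = 2.48 − 0.98 = 1.5 V.
Since V_DS = 7.01 V ≥ V_ov = 1.5 V, the device is in saturation.
I_D = ½ k_n V_ov² = 0.5 × 5.25 × 1.5² = 5.91 mA.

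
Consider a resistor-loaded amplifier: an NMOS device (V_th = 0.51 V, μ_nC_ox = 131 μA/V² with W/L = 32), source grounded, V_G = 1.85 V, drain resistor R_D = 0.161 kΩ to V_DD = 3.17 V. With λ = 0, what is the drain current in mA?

V_GS = V_G = 1.85 V, so V_ov = 1.85 − 0.51 = 1.34 V.
k_n = μ_nC_ox · (W/L) = 4.192 mA/V².
Assume saturation: I_D = ½ k_n V_ov² = 0.5 × 4.192 × 1.34² = 3.76 mA, giving V_DS = V_DD − I_D R_D = 3.17 − 3.76 × 0.161 = 2.56 V.
V_DS = 2.56 V ≥ V_ov = 1.34 V, confirming saturation.

I_D = 3.76 mA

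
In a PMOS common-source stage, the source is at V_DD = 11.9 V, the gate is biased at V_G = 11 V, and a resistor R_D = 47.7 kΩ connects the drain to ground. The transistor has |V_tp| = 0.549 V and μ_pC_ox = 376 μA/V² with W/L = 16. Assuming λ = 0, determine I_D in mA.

V_SG = V_DD − V_G = 11.9 − 11 = 0.9 V, so V_ov = 0.9 − 0.549 = 0.351 V.
k_p = μ_pC_ox · (W/L) = 6.016 mA/V².
Assume saturation: I_D = ½ k_p V_ov² = 0.5 × 6.016 × 0.351² = 0.371 mA, giving V_SD = V_DD − I_D R_D = 11.9 − 0.371 × 47.7 = -5.78 V.
But -5.78 V < V_ov = 0.351 V, so the device is actually in triode.
In triode I_D = k_p[V_ov V_SD − ½ V_SD²] and I_D = (V_DD − V_SD)/R_D. Equating: 143 V_SD² − 101.7 V_SD + 11.9 = 0, giving V_SD = 0.148 V (the root below V_ov).
I_D = (11.9 − 0.148) / 47.7 = 0.246 mA.

I_D = 0.246 mA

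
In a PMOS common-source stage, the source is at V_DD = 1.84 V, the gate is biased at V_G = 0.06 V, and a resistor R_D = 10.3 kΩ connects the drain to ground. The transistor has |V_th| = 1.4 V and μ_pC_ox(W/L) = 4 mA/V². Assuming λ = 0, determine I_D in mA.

I_D = 0.166 mA

V_SG = V_DD − V_G = 1.84 − 0.06 = 1.78 V, so V_ov = 1.78 − 1.4 = 0.38 V.
Assume saturation: I_D = ½ k_p V_ov² = 0.5 × 4 × 0.38² = 0.289 mA, giving V_SD = V_DD − I_D R_D = 1.84 − 0.289 × 10.3 = -1.13 V.
But -1.13 V < V_ov = 0.38 V, so the device is actually in triode.
In triode I_D = k_p[V_ov V_SD − ½ V_SD²] and I_D = (V_DD − V_SD)/R_D. Equating: 20.6 V_SD² − 16.66 V_SD + 1.84 = 0, giving V_SD = 0.132 V (the root below V_ov).
I_D = (1.84 − 0.132) / 10.3 = 0.166 mA.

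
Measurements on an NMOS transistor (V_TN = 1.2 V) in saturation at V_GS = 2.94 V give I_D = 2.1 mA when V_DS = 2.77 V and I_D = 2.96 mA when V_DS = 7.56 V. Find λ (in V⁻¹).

λ = 0.112 V⁻¹

With V_GS fixed, I_D ∝ (1 + λ V_DS) in saturation, so I_D2/I_D1 = (1 + λ V_DS2)/(1 + λ V_DS1).
2.96/2.1 = 1.41 = (1 + 7.56 λ)/(1 + 2.77 λ).
Solving: λ (I_D1 V_DS2 − I_D2 V_DS1) = I_D2 − I_D1, so λ = (2.96 − 2.1) / (2.1 × 7.56 − 2.96 × 2.77) = 0.86 / 7.68 = 0.112 V⁻¹.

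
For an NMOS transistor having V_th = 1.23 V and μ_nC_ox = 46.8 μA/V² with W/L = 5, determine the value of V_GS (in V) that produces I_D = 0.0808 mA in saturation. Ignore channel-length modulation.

V_GS = 2.06 V

k_n = μ_nC_ox · (W/L) = 0.234 mA/V².
In saturation I_D = ½ k_n (V_GS − V_th)², so V_GS − V_th = √(2 I_D / k_n) = √(2 × 0.0808 / 0.234) = 0.831 V.
V_GS = 1.23 + 0.831 = 2.06 V.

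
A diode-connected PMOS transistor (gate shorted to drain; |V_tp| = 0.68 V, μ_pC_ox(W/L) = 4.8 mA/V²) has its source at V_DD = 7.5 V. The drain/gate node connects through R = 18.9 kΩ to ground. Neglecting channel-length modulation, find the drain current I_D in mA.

With gate tied to drain, V_SG = V_SD ≥ V_SG − |V_tp|, so the device is in saturation.
KCL at the drain: ½ k_p (V_SG − |V_tp|)² = (V_DD − V_SG)/R.
Let x = V_SG − 0.68. Then 45.4 x² + x − 6.82 = 0, giving x = 0.377 V (positive root), so V_SG = 1.06 V.
I_D = (V_DD − V_SG)/R = (7.5 − 1.06) / 18.9 = 0.341 mA.

I_D = 0.341 mA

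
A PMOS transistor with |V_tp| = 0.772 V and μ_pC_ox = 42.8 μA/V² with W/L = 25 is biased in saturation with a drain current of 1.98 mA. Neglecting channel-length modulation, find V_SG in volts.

V_SG = 2.70 V

k_p = μ_pC_ox · (W/L) = 1.07 mA/V².
In saturation I_D = ½ k_p (V_SG − |V_tp|)², so V_SG − |V_tp| = √(2 I_D / k_p) = √(2 × 1.98 / 1.07) = 1.92 V.
V_SG = 0.772 + 1.92 = 2.7 V.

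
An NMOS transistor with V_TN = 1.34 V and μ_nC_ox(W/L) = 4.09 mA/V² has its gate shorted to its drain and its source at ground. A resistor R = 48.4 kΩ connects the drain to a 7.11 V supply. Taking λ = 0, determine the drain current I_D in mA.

I_D = 0.114 mA

With gate tied to drain, V_GS = V_DS ≥ V_GS − V_TN, so the device is in saturation.
KCL at the drain: ½ k_n (V_GS − V_TN)² = (V_DD − V_GS)/R.
Let x = V_GS − 1.34. Then 99 x² + x − 5.77 = 0, giving x = 0.236 V (positive root), so V_GS = 1.58 V.
I_D = (V_DD − V_GS)/R = (7.11 − 1.58) / 48.4 = 0.114 mA.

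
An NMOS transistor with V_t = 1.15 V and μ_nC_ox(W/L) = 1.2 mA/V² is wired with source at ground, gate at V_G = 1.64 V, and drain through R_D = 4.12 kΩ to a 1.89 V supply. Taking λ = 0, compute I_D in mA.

V_GS = V_G = 1.64 V, so V_ov = 1.64 − 1.15 = 0.49 V.
Assume saturation: I_D = ½ k_n V_ov² = 0.5 × 1.2 × 0.49² = 0.144 mA, giving V_DS = V_DD − I_D R_D = 1.89 − 0.144 × 4.12 = 1.3 V.
V_DS = 1.3 V ≥ V_ov = 0.49 V, confirming saturation.

I_D = 0.144 mA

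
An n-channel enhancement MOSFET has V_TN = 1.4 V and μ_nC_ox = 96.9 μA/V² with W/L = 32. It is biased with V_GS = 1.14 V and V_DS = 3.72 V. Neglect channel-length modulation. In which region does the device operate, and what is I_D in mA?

V_GS = 1.14 V < V_TN = 1.4 V, so the transistor is in cutoff.

Cutoff; I_D = 0 mA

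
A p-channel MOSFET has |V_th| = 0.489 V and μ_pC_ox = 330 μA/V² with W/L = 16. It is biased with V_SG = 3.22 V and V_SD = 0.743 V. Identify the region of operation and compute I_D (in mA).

k_p = μ_pC_ox · (W/L) = 5.28 mA/V².
V_ov = V_SG − |V_th| = 3.22 − 0.489 = 2.73 V.
Since V_SD = 0.743 V < V_ov = 2.73 V, the device is in the triode region.
I_D = k_p [V_ov · V_SD − ½ V_SD²] = 5.28 × [2.73 × 0.743 − 0.5 × 0.743²] = 9.26 mA.

Triode; I_D = 9.26 mA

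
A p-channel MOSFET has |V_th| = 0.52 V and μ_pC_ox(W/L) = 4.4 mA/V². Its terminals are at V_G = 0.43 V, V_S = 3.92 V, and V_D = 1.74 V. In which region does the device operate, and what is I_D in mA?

Triode; I_D = 18.0 mA

V_SG = V_S − V_G = 3.92 − 0.43 = 3.49 V; V_SD = V_S − V_D = 3.92 − 1.74 = 2.18 V.
V_ov = V_SG − |V_th| = 3.49 − 0.52 = 2.97 V.
Since V_SD = 2.18 V < V_ov = 2.97 V, the device is in the triode region.
I_D = k_p [V_ov · V_SD − ½ V_SD²] = 4.4 × [2.97 × 2.18 − 0.5 × 2.18²] = 18 mA.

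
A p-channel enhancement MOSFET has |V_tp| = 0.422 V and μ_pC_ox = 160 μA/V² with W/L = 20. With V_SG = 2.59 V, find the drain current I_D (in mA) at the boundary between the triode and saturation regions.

I_D = 7.52 mA

At the boundary V_SD = V_ov = V_SG − |V_tp| = 2.59 − 0.422 = 2.17 V.
k_p = μ_pC_ox · (W/L) = 3.2 mA/V².
I_D = ½ k_p V_ov² = 0.5 × 3.2 × 2.17² = 7.52 mA.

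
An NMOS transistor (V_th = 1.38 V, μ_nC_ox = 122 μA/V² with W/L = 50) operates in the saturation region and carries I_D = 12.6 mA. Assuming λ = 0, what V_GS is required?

V_GS = 3.41 V

k_n = μ_nC_ox · (W/L) = 6.1 mA/V².
In saturation I_D = ½ k_n (V_GS − V_th)², so V_GS − V_th = √(2 I_D / k_n) = √(2 × 12.6 / 6.1) = 2.03 V.
V_GS = 1.38 + 2.03 = 3.41 V.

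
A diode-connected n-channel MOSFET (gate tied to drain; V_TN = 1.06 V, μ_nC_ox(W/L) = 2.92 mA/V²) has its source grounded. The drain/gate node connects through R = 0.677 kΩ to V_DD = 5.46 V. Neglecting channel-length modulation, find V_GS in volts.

V_GS = 2.72 V

With gate tied to drain, V_GS = V_DS ≥ V_GS − V_TN, so the device is in saturation.
KCL at the drain: ½ k_n (V_GS − V_TN)² = (V_DD − V_GS)/R.
Let x = V_GS − 1.06. Then 0.988 x² + x − 4.4 = 0, giving x = 1.66 V (positive root), so V_GS = 2.72 V.
I_D = (V_DD − V_GS)/R = (5.46 − 2.72) / 0.677 = 4.04 mA.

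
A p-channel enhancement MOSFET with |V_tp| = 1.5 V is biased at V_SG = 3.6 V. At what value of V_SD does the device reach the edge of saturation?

V_SD,sat = 2.10 V

The boundary between triode and saturation is V_SD = V_SG − |V_tp| = V_ov.
V_ov = 3.6 − 1.5 = 2.1 V.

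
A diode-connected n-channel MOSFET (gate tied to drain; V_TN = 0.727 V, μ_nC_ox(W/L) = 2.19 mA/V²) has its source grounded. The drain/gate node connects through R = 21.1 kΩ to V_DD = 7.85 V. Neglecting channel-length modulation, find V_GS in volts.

V_GS = 1.26 V

With gate tied to drain, V_GS = V_DS ≥ V_GS − V_TN, so the device is in saturation.
KCL at the drain: ½ k_n (V_GS − V_TN)² = (V_DD − V_GS)/R.
Let x = V_GS − 0.727. Then 23.1 x² + x − 7.123 = 0, giving x = 0.534 V (positive root), so V_GS = 1.26 V.
I_D = (V_DD − V_GS)/R = (7.85 − 1.26) / 21.1 = 0.312 mA.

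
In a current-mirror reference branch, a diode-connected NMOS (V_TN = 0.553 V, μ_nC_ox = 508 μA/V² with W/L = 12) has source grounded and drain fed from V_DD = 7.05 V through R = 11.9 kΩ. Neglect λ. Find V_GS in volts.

With gate tied to drain, V_GS = V_DS ≥ V_GS − V_TN, so the device is in saturation.
k_n = μ_nC_ox · (W/L) = 6.096 mA/V².
KCL at the drain: ½ k_n (V_GS − V_TN)² = (V_DD − V_GS)/R.
Let x = V_GS − 0.553. Then 36.3 x² + x − 6.497 = 0, giving x = 0.41 V (positive root), so V_GS = 0.963 V.
I_D = (V_DD − V_GS)/R = (7.05 − 0.963) / 11.9 = 0.512 mA.

V_GS = 0.963 V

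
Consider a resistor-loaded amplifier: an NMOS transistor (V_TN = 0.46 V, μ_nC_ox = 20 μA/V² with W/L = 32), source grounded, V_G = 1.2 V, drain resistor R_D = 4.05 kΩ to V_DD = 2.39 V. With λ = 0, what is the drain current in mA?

V_GS = V_G = 1.2 V, so V_ov = 1.2 − 0.46 = 0.74 V.
k_n = μ_nC_ox · (W/L) = 0.64 mA/V².
Assume saturation: I_D = ½ k_n V_ov² = 0.5 × 0.64 × 0.74² = 0.175 mA, giving V_DS = V_DD − I_D R_D = 2.39 − 0.175 × 4.05 = 1.68 V.
V_DS = 1.68 V ≥ V_ov = 0.74 V, confirming saturation.

I_D = 0.175 mA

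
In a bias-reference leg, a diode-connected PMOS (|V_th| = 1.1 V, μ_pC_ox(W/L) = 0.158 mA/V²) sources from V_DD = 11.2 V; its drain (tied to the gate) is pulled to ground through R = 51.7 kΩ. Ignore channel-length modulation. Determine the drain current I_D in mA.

I_D = 0.167 mA

With gate tied to drain, V_SG = V_SD ≥ V_SG − |V_th|, so the device is in saturation.
KCL at the drain: ½ k_p (V_SG − |V_th|)² = (V_DD − V_SG)/R.
Let x = V_SG − 1.1. Then 4.08 x² + x − 10.1 = 0, giving x = 1.45 V (positive root), so V_SG = 2.55 V.
I_D = (V_DD − V_SG)/R = (11.2 − 2.55) / 51.7 = 0.167 mA.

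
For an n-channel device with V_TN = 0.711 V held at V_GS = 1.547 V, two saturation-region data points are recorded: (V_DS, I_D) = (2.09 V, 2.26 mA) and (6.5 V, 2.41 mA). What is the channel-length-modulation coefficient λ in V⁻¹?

With V_GS fixed, I_D ∝ (1 + λ V_DS) in saturation, so I_D2/I_D1 = (1 + λ V_DS2)/(1 + λ V_DS1).
2.41/2.26 = 1.066 = (1 + 6.5 λ)/(1 + 2.09 λ).
Solving: λ (I_D1 V_DS2 − I_D2 V_DS1) = I_D2 − I_D1, so λ = (2.41 − 2.26) / (2.26 × 6.5 − 2.41 × 2.09) = 0.15 / 9.65 = 0.0155 V⁻¹.

λ = 0.0155 V⁻¹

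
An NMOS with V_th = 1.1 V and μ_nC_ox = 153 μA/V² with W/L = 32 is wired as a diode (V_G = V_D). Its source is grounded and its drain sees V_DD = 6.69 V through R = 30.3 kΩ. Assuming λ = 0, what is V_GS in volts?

V_GS = 1.37 V

With gate tied to drain, V_GS = V_DS ≥ V_GS − V_th, so the device is in saturation.
k_n = μ_nC_ox · (W/L) = 4.896 mA/V².
KCL at the drain: ½ k_n (V_GS − V_th)² = (V_DD − V_GS)/R.
Let x = V_GS − 1.1. Then 74.2 x² + x − 5.59 = 0, giving x = 0.268 V (positive root), so V_GS = 1.37 V.
I_D = (V_DD − V_GS)/R = (6.69 − 1.37) / 30.3 = 0.176 mA.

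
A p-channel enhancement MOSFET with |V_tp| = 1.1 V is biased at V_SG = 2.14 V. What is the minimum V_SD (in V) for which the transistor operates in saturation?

V_SD,sat = 1.04 V

The boundary between triode and saturation is V_SD = V_SG − |V_tp| = V_ov.
V_ov = 2.14 − 1.1 = 1.04 V.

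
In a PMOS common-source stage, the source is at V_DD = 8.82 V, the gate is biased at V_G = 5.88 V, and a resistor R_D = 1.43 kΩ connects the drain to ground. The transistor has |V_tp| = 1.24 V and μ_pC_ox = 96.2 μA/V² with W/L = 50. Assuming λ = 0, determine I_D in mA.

I_D = 5.52 mA

V_SG = V_DD − V_G = 8.82 − 5.88 = 2.94 V, so V_ov = 2.94 − 1.24 = 1.7 V.
k_p = μ_pC_ox · (W/L) = 4.81 mA/V².
Assume saturation: I_D = ½ k_p V_ov² = 0.5 × 4.81 × 1.7² = 6.95 mA, giving V_SD = V_DD − I_D R_D = 8.82 − 6.95 × 1.43 = -1.12 V.
But -1.12 V < V_ov = 1.7 V, so the device is actually in triode.
In triode I_D = k_p[V_ov V_SD − ½ V_SD²] and I_D = (V_DD − V_SD)/R_D. Equating: 3.44 V_SD² − 12.69 V_SD + 8.82 = 0, giving V_SD = 0.928 V (the root below V_ov).
I_D = (8.82 − 0.928) / 1.43 = 5.52 mA.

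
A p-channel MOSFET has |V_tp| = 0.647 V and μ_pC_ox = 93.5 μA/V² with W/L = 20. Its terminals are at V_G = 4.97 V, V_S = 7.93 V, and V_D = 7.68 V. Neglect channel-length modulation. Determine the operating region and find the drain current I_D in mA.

Triode; I_D = 1.02 mA

V_SG = V_S − V_G = 7.93 − 4.97 = 2.96 V; V_SD = V_S − V_D = 7.93 − 7.68 = 0.25 V.
k_p = μ_pC_ox · (W/L) = 1.87 mA/V².
V_ov = V_SG − |V_tp| = 2.96 − 0.647 = 2.31 V.
Since V_SD = 0.25 V < V_ov = 2.31 V, the device is in the triode region.
I_D = k_p [V_ov · V_SD − ½ V_SD²] = 1.87 × [2.31 × 0.25 − 0.5 × 0.25²] = 1.02 mA.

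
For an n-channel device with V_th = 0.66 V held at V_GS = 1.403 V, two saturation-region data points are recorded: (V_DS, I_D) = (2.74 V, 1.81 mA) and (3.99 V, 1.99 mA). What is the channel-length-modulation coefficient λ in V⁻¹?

With V_GS fixed, I_D ∝ (1 + λ V_DS) in saturation, so I_D2/I_D1 = (1 + λ V_DS2)/(1 + λ V_DS1).
1.99/1.81 = 1.099 = (1 + 3.99 λ)/(1 + 2.74 λ).
Solving: λ (I_D1 V_DS2 − I_D2 V_DS1) = I_D2 − I_D1, so λ = (1.99 − 1.81) / (1.81 × 3.99 − 1.99 × 2.74) = 0.18 / 1.77 = 0.102 V⁻¹.

λ = 0.102 V⁻¹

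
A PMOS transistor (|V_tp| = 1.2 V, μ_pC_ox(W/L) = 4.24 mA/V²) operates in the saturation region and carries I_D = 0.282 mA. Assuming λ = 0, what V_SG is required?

In saturation I_D = ½ k_p (V_SG − |V_tp|)², so V_SG − |V_tp| = √(2 I_D / k_p) = √(2 × 0.282 / 4.24) = 0.365 V.
V_SG = 1.2 + 0.365 = 1.56 V.

V_SG = 1.56 V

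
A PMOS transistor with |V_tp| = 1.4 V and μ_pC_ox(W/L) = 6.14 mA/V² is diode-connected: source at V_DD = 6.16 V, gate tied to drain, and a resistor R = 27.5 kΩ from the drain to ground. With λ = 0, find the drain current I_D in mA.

With gate tied to drain, V_SG = V_SD ≥ V_SG − |V_tp|, so the device is in saturation.
KCL at the drain: ½ k_p (V_SG − |V_tp|)² = (V_DD − V_SG)/R.
Let x = V_SG − 1.4. Then 84.4 x² + x − 4.76 = 0, giving x = 0.232 V (positive root), so V_SG = 1.63 V.
I_D = (V_DD − V_SG)/R = (6.16 − 1.63) / 27.5 = 0.165 mA.

I_D = 0.165 mA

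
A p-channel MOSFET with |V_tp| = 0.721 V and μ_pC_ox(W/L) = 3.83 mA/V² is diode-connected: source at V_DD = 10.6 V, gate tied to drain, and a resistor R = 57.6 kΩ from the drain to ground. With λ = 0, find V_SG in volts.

V_SG = 1.02 V

With gate tied to drain, V_SG = V_SD ≥ V_SG − |V_tp|, so the device is in saturation.
KCL at the drain: ½ k_p (V_SG − |V_tp|)² = (V_DD − V_SG)/R.
Let x = V_SG − 0.721. Then 110 x² + x − 9.879 = 0, giving x = 0.295 V (positive root), so V_SG = 1.02 V.
I_D = (V_DD − V_SG)/R = (10.6 − 1.02) / 57.6 = 0.166 mA.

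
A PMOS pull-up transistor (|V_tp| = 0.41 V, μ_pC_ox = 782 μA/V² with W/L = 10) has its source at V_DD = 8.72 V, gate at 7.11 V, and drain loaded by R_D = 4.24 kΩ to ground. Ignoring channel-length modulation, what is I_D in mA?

V_SG = V_DD − V_G = 8.72 − 7.11 = 1.61 V, so V_ov = 1.61 − 0.41 = 1.2 V.
k_p = μ_pC_ox · (W/L) = 7.82 mA/V².
Assume saturation: I_D = ½ k_p V_ov² = 0.5 × 7.82 × 1.2² = 5.63 mA, giving V_SD = V_DD − I_D R_D = 8.72 − 5.63 × 4.24 = -15.2 V.
But -15.2 V < V_ov = 1.2 V, so the device is actually in triode.
In triode I_D = k_p[V_ov V_SD − ½ V_SD²] and I_D = (V_DD − V_SD)/R_D. Equating: 16.6 V_SD² − 40.79 V_SD + 8.72 = 0, giving V_SD = 0.237 V (the root below V_ov).
I_D = (8.72 − 0.237) / 4.24 = 2 mA.

I_D = 2.00 mA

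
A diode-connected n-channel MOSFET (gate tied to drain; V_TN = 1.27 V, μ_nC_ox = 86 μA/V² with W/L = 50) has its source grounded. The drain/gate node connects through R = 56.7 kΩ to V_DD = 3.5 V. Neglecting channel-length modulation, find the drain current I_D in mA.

I_D = 0.0370 mA

With gate tied to drain, V_GS = V_DS ≥ V_GS − V_TN, so the device is in saturation.
k_n = μ_nC_ox · (W/L) = 4.3 mA/V².
KCL at the drain: ½ k_n (V_GS − V_TN)² = (V_DD − V_GS)/R.
Let x = V_GS − 1.27. Then 122 x² + x − 2.23 = 0, giving x = 0.131 V (positive root), so V_GS = 1.4 V.
I_D = (V_DD − V_GS)/R = (3.5 − 1.4) / 56.7 = 0.037 mA.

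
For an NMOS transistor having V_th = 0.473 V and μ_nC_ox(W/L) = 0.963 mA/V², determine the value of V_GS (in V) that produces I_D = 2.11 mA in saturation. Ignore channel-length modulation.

V_GS = 2.57 V

In saturation I_D = ½ k_n (V_GS − V_th)², so V_GS − V_th = √(2 I_D / k_n) = √(2 × 2.11 / 0.963) = 2.09 V.
V_GS = 0.473 + 2.09 = 2.57 V.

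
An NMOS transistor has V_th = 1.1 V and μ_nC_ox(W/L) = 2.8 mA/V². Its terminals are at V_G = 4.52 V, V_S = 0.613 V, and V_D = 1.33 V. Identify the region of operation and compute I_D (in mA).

V_GS = V_G − V_S = 4.52 − 0.613 = 3.91 V; V_DS = V_D − V_S = 1.33 − 0.613 = 0.717 V.
V_ov = V_GS − V_th = 3.91 − 1.1 = 2.81 V.
Since V_DS = 0.717 V < V_ov = 2.81 V, the device is in the triode region.
I_D = k_n [V_ov · V_DS − ½ V_DS²] = 2.8 × [2.81 × 0.717 − 0.5 × 0.717²] = 4.92 mA.

Triode; I_D = 4.92 mA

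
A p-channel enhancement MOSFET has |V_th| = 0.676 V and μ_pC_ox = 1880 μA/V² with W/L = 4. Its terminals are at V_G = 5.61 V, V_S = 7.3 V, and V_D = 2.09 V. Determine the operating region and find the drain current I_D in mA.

V_SG = V_S − V_G = 7.3 − 5.61 = 1.69 V; V_SD = V_S − V_D = 7.3 − 2.09 = 5.21 V.
k_p = μ_pC_ox · (W/L) = 7.52 mA/V².
V_ov = V_SG − |V_th| = 1.69 − 0.676 = 1.01 V.
Since V_SD = 5.21 V ≥ V_ov = 1.01 V, the device is in saturation.
I_D = ½ k_p V_ov² = 0.5 × 7.52 × 1.01² = 3.87 mA.

Saturation; I_D = 3.87 mA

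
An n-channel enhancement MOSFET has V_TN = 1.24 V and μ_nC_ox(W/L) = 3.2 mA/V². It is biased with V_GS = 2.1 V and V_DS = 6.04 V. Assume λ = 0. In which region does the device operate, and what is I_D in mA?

Saturation; I_D = 1.18 mA

V_ov = V_GS − V_TN = 2.1 − 1.24 = 0.86 V.
Since V_DS = 6.04 V ≥ V_ov = 0.86 V, the device is in saturation.
I_D = ½ k_n V_ov² = 0.5 × 3.2 × 0.86² = 1.18 mA.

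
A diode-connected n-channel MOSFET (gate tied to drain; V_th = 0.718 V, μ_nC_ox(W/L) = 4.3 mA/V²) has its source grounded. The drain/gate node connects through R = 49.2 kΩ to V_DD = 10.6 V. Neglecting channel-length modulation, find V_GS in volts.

With gate tied to drain, V_GS = V_DS ≥ V_GS − V_th, so the device is in saturation.
KCL at the drain: ½ k_n (V_GS − V_th)² = (V_DD − V_GS)/R.
Let x = V_GS − 0.718. Then 106 x² + x − 9.882 = 0, giving x = 0.301 V (positive root), so V_GS = 1.02 V.
I_D = (V_DD − V_GS)/R = (10.6 − 1.02) / 49.2 = 0.195 mA.

V_GS = 1.02 V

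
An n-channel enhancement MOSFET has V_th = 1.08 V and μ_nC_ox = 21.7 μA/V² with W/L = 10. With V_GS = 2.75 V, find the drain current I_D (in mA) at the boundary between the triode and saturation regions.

I_D = 0.303 mA

At the boundary V_DS = V_ov = V_GS − V_th = 2.75 − 1.08 = 1.67 V.
k_n = μ_nC_ox · (W/L) = 0.217 mA/V².
I_D = ½ k_n V_ov² = 0.5 × 0.217 × 1.67² = 0.303 mA.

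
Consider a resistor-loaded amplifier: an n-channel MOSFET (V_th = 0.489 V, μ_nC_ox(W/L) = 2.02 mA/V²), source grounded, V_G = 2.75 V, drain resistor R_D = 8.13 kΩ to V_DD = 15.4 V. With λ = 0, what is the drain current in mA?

I_D = 1.84 mA

V_GS = V_G = 2.75 V, so V_ov = 2.75 − 0.489 = 2.26 V.
Assume saturation: I_D = ½ k_n V_ov² = 0.5 × 2.02 × 2.26² = 5.16 mA, giving V_DS = V_DD − I_D R_D = 15.4 − 5.16 × 8.13 = -26.6 V.
But -26.6 V < V_ov = 2.26 V, so the device is actually in triode.
In triode I_D = k_n[V_ov V_DS − ½ V_DS²] and I_D = (V_DD − V_DS)/R_D. Equating: 8.21 V_DS² − 38.13 V_DS + 15.4 = 0, giving V_DS = 0.447 V (the root below V_ov).
I_D = (15.4 − 0.447) / 8.13 = 1.84 mA.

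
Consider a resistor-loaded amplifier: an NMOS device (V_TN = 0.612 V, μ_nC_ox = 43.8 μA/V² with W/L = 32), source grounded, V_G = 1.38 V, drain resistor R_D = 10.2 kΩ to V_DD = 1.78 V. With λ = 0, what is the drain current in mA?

I_D = 0.158 mA

V_GS = V_G = 1.38 V, so V_ov = 1.38 − 0.612 = 0.768 V.
k_n = μ_nC_ox · (W/L) = 1.402 mA/V².
Assume saturation: I_D = ½ k_n V_ov² = 0.5 × 1.402 × 0.768² = 0.413 mA, giving V_DS = V_DD − I_D R_D = 1.78 − 0.413 × 10.2 = -2.44 V.
But -2.44 V < V_ov = 0.768 V, so the device is actually in triode.
In triode I_D = k_n[V_ov V_DS − ½ V_DS²] and I_D = (V_DD − V_DS)/R_D. Equating: 7.15 V_DS² − 11.98 V_DS + 1.78 = 0, giving V_DS = 0.165 V (the root below V_ov).
I_D = (1.78 − 0.165) / 10.2 = 0.158 mA.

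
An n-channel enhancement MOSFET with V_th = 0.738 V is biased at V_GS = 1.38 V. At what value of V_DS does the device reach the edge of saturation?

V_DS,sat = 0.642 V

The boundary between triode and saturation is V_DS = V_GS − V_th = V_ov.
V_ov = 1.38 − 0.738 = 0.642 V.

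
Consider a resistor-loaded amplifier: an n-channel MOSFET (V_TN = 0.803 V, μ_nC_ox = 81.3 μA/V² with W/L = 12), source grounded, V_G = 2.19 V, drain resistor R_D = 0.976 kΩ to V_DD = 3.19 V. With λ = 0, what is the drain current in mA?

I_D = 0.938 mA

V_GS = V_G = 2.19 V, so V_ov = 2.19 − 0.803 = 1.39 V.
k_n = μ_nC_ox · (W/L) = 0.9756 mA/V².
Assume saturation: I_D = ½ k_n V_ov² = 0.5 × 0.9756 × 1.39² = 0.938 mA, giving V_DS = V_DD − I_D R_D = 3.19 − 0.938 × 0.976 = 2.27 V.
V_DS = 2.27 V ≥ V_ov = 1.39 V, confirming saturation.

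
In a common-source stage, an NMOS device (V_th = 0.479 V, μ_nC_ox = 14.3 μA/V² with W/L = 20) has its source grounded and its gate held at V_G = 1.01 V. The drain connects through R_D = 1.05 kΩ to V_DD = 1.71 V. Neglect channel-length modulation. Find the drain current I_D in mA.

V_GS = V_G = 1.01 V, so V_ov = 1.01 − 0.479 = 0.531 V.
k_n = μ_nC_ox · (W/L) = 0.286 mA/V².
Assume saturation: I_D = ½ k_n V_ov² = 0.5 × 0.286 × 0.531² = 0.0403 mA, giving V_DS = V_DD − I_D R_D = 1.71 − 0.0403 × 1.05 = 1.67 V.
V_DS = 1.67 V ≥ V_ov = 0.531 V, confirming saturation.

I_D = 0.0403 mA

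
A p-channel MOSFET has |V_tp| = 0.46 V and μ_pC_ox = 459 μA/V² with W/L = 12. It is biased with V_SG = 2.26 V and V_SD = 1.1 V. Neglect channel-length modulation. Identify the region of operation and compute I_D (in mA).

k_p = μ_pC_ox · (W/L) = 5.508 mA/V².
V_ov = V_SG − |V_tp| = 2.26 − 0.46 = 1.8 V.
Since V_SD = 1.1 V < V_ov = 1.8 V, the device is in the triode region.
I_D = k_p [V_ov · V_SD − ½ V_SD²] = 5.508 × [1.8 × 1.1 − 0.5 × 1.1²] = 7.57 mA.

Triode; I_D = 7.57 mA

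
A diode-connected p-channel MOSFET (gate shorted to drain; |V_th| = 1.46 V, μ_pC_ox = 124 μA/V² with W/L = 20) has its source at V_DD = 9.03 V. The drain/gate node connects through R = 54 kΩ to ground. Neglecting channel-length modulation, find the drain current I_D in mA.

I_D = 0.134 mA

With gate tied to drain, V_SG = V_SD ≥ V_SG − |V_th|, so the device is in saturation.
k_p = μ_pC_ox · (W/L) = 2.48 mA/V².
KCL at the drain: ½ k_p (V_SG − |V_th|)² = (V_DD − V_SG)/R.
Let x = V_SG − 1.46. Then 67 x² + x − 7.57 = 0, giving x = 0.329 V (positive root), so V_SG = 1.79 V.
I_D = (V_DD − V_SG)/R = (9.03 − 1.79) / 54 = 0.134 mA.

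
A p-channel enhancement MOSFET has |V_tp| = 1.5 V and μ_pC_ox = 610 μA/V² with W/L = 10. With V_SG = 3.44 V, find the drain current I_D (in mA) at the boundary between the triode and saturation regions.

At the boundary V_SD = V_ov = V_SG − |V_tp| = 3.44 − 1.5 = 1.94 V.
k_p = μ_pC_ox · (W/L) = 6.1 mA/V².
I_D = ½ k_p V_ov² = 0.5 × 6.1 × 1.94² = 11.5 mA.

I_D = 11.5 mA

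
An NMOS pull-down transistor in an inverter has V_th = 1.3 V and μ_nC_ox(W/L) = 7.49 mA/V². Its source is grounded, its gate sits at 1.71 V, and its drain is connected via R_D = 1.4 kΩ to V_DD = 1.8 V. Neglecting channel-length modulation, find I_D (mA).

I_D = 0.630 mA

V_GS = V_G = 1.71 V, so V_ov = 1.71 − 1.3 = 0.41 V.
Assume saturation: I_D = ½ k_n V_ov² = 0.5 × 7.49 × 0.41² = 0.63 mA, giving V_DS = V_DD − I_D R_D = 1.8 − 0.63 × 1.4 = 0.919 V.
V_DS = 0.919 V ≥ V_ov = 0.41 V, confirming saturation.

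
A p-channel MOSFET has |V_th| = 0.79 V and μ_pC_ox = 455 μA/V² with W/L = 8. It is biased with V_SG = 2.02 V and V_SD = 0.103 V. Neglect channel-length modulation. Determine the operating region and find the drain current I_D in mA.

Triode; I_D = 0.442 mA

k_p = μ_pC_ox · (W/L) = 3.64 mA/V².
V_ov = V_SG − |V_th| = 2.02 − 0.79 = 1.23 V.
Since V_SD = 0.103 V < V_ov = 1.23 V, the device is in the triode region.
I_D = k_p [V_ov · V_SD − ½ V_SD²] = 3.64 × [1.23 × 0.103 − 0.5 × 0.103²] = 0.442 mA.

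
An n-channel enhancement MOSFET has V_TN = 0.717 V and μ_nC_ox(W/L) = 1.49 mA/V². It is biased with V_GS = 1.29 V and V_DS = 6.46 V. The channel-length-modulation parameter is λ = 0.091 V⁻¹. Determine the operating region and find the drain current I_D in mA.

Saturation; I_D = 0.388 mA

V_ov = V_GS − V_TN = 1.29 − 0.717 = 0.573 V.
Since V_DS = 6.46 V ≥ V_ov = 0.573 V, the device is in saturation.
I_D = ½ k_n V_ov² (1 + λ V_DS) = 0.5 × 1.49 × 0.573² × (1 + 0.091 × 6.46) = 0.388 mA.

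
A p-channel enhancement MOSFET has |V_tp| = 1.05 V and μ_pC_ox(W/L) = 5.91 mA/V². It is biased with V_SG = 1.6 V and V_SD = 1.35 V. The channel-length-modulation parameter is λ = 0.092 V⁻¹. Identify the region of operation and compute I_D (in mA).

V_ov = V_SG − |V_tp| = 1.6 − 1.05 = 0.55 V.
Since V_SD = 1.35 V ≥ V_ov = 0.55 V, the device is in saturation.
I_D = ½ k_p V_ov² (1 + λ V_SD) = 0.5 × 5.91 × 0.55² × (1 + 0.092 × 1.35) = 1 mA.

Saturation; I_D = 1.00 mA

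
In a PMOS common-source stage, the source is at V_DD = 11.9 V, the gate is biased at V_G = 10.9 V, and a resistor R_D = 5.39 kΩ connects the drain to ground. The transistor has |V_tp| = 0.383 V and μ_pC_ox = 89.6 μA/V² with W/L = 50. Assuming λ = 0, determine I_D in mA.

V_SG = V_DD − V_G = 11.9 − 10.9 = 1 V, so V_ov = 1 − 0.383 = 0.617 V.
k_p = μ_pC_ox · (W/L) = 4.48 mA/V².
Assume saturation: I_D = ½ k_p V_ov² = 0.5 × 4.48 × 0.617² = 0.853 mA, giving V_SD = V_DD − I_D R_D = 11.9 − 0.853 × 5.39 = 7.3 V.
V_SD = 7.3 V ≥ V_ov = 0.617 V, confirming saturation.

I_D = 0.853 mA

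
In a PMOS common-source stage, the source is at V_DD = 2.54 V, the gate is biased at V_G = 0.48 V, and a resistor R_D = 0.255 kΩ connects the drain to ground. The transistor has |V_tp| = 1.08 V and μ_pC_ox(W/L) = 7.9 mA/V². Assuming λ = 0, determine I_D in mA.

I_D = 3.79 mA

V_SG = V_DD − V_G = 2.54 − 0.48 = 2.06 V, so V_ov = 2.06 − 1.08 = 0.98 V.
Assume saturation: I_D = ½ k_p V_ov² = 0.5 × 7.9 × 0.98² = 3.79 mA, giving V_SD = V_DD − I_D R_D = 2.54 − 3.79 × 0.255 = 1.57 V.
V_SD = 1.57 V ≥ V_ov = 0.98 V, confirming saturation.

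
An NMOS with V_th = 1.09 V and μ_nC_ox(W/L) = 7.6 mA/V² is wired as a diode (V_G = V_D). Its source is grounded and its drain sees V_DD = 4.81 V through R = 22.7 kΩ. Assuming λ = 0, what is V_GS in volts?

V_GS = 1.29 V

With gate tied to drain, V_GS = V_DS ≥ V_GS − V_th, so the device is in saturation.
KCL at the drain: ½ k_n (V_GS − V_th)² = (V_DD − V_GS)/R.
Let x = V_GS − 1.09. Then 86.3 x² + x − 3.72 = 0, giving x = 0.202 V (positive root), so V_GS = 1.29 V.
I_D = (V_DD − V_GS)/R = (4.81 − 1.29) / 22.7 = 0.155 mA.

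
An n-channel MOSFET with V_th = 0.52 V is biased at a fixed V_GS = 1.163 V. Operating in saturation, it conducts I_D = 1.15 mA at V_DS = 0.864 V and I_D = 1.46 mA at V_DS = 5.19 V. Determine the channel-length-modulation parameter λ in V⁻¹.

λ = 0.0659 V⁻¹

With V_GS fixed, I_D ∝ (1 + λ V_DS) in saturation, so I_D2/I_D1 = (1 + λ V_DS2)/(1 + λ V_DS1).
1.46/1.15 = 1.27 = (1 + 5.19 λ)/(1 + 0.864 λ).
Solving: λ (I_D1 V_DS2 − I_D2 V_DS1) = I_D2 − I_D1, so λ = (1.46 − 1.15) / (1.15 × 5.19 − 1.46 × 0.864) = 0.31 / 4.71 = 0.0659 V⁻¹.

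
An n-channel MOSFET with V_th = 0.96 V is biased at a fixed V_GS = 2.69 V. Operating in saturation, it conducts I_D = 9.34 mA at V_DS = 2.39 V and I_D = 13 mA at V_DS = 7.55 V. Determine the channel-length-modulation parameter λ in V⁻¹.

λ = 0.0928 V⁻¹

With V_GS fixed, I_D ∝ (1 + λ V_DS) in saturation, so I_D2/I_D1 = (1 + λ V_DS2)/(1 + λ V_DS1).
13/9.34 = 1.392 = (1 + 7.55 λ)/(1 + 2.39 λ).
Solving: λ (I_D1 V_DS2 − I_D2 V_DS1) = I_D2 − I_D1, so λ = (13 − 9.34) / (9.34 × 7.55 − 13 × 2.39) = 3.66 / 39.4 = 0.0928 V⁻¹.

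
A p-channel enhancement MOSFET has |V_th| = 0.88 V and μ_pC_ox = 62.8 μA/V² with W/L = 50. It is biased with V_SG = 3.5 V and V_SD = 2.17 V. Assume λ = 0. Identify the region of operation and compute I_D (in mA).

Triode; I_D = 10.5 mA

k_p = μ_pC_ox · (W/L) = 3.14 mA/V².
V_ov = V_SG − |V_th| = 3.5 − 0.88 = 2.62 V.
Since V_SD = 2.17 V < V_ov = 2.62 V, the device is in the triode region.
I_D = k_p [V_ov · V_SD − ½ V_SD²] = 3.14 × [2.62 × 2.17 − 0.5 × 2.17²] = 10.5 mA.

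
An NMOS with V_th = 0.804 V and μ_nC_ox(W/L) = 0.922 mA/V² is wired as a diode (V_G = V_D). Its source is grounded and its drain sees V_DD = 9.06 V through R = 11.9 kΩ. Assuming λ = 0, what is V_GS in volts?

V_GS = 1.94 V

With gate tied to drain, V_GS = V_DS ≥ V_GS − V_th, so the device is in saturation.
KCL at the drain: ½ k_n (V_GS − V_th)² = (V_DD − V_GS)/R.
Let x = V_GS − 0.804. Then 5.49 x² + x − 8.256 = 0, giving x = 1.14 V (positive root), so V_GS = 1.94 V.
I_D = (V_DD − V_GS)/R = (9.06 − 1.94) / 11.9 = 0.598 mA.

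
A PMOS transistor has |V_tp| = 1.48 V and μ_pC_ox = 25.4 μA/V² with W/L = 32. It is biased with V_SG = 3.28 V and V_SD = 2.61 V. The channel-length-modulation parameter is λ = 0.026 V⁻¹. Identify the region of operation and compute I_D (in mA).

k_p = μ_pC_ox · (W/L) = 0.8128 mA/V².
V_ov = V_SG − |V_tp| = 3.28 − 1.48 = 1.8 V.
Since V_SD = 2.61 V ≥ V_ov = 1.8 V, the device is in saturation.
I_D = ½ k_p V_ov² (1 + λ V_SD) = 0.5 × 0.8128 × 1.8² × (1 + 0.026 × 2.61) = 1.41 mA.

Saturation; I_D = 1.41 mA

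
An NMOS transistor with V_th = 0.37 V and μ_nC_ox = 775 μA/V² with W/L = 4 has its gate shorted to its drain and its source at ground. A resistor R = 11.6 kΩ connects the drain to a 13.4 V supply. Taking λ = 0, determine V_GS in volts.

With gate tied to drain, V_GS = V_DS ≥ V_GS − V_th, so the device is in saturation.
k_n = μ_nC_ox · (W/L) = 3.1 mA/V².
KCL at the drain: ½ k_n (V_GS − V_th)² = (V_DD − V_GS)/R.
Let x = V_GS − 0.37. Then 18 x² + x − 13.03 = 0, giving x = 0.824 V (positive root), so V_GS = 1.19 V.
I_D = (V_DD − V_GS)/R = (13.4 − 1.19) / 11.6 = 1.05 mA.

V_GS = 1.19 V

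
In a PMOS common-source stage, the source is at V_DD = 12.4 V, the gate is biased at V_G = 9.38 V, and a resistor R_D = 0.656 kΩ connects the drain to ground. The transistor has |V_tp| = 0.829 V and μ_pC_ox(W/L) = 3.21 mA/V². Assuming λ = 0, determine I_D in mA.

V_SG = V_DD − V_G = 12.4 − 9.38 = 3.02 V, so V_ov = 3.02 − 0.829 = 2.19 V.
Assume saturation: I_D = ½ k_p V_ov² = 0.5 × 3.21 × 2.19² = 7.7 mA, giving V_SD = V_DD − I_D R_D = 12.4 − 7.7 × 0.656 = 7.35 V.
V_SD = 7.35 V ≥ V_ov = 2.19 V, confirming saturation.

I_D = 7.70 mA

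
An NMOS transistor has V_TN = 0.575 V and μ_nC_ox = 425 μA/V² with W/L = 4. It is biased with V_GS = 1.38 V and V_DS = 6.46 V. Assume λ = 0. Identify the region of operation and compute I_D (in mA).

Saturation; I_D = 0.551 mA

k_n = μ_nC_ox · (W/L) = 1.7 mA/V².
V_ov = V_GS − V_TN = 1.38 − 0.575 = 0.805 V.
Since V_DS = 6.46 V ≥ V_ov = 0.805 V, the device is in saturation.
I_D = ½ k_n V_ov² = 0.5 × 1.7 × 0.805² = 0.551 mA.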